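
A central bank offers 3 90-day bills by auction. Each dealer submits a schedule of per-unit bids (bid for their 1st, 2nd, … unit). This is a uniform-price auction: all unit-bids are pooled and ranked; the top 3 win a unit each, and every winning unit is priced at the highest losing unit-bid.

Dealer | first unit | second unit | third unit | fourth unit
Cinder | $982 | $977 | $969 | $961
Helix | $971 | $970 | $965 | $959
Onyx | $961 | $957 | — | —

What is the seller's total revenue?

Merging the schedules and taking the best 3: 982 (Cinder-1), 977 (Cinder-2), 971 (Helix-1)
First bid not allocated: $970.
Allocation: Cinder 2, Helix 1. Every unit priced at $970.
Revenue = 3 × 970 = $2,910.

Total revenue: $2,910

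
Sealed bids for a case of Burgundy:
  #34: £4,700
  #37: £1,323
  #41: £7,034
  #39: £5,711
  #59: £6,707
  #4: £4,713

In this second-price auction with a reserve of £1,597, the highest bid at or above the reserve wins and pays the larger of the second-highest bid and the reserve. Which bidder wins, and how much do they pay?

Second-price auction with a reserve of £1,597: the highest bid at or above the reserve wins and pays the larger of the second-highest bid and the reserve.
Bids ranked: 7,034 (#41) > 6,707 (#59) > 5,711 (#39) > 4,713 (#4) > 4,700 (#34) > 1,323 (#37)
#41 has the top bid at or above the reserve (£7,034).
max(second-highest £6,707, reserve £1,597) = £6,707; the reserve does not bind.

#41 pays £6,707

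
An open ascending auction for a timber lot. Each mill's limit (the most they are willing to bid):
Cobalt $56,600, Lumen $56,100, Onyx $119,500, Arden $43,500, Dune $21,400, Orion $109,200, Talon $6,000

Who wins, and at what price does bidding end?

Limits ranked: 119,500 (Onyx) > 109,200 (Orion) > 56,600 (Cobalt) > 56,100 (Lumen) > 43,500 (Arden) > 21,400 (Dune) > …
Bidding ends when Orion exits at $109,200; Onyx takes it.

Onyx wins at $109,200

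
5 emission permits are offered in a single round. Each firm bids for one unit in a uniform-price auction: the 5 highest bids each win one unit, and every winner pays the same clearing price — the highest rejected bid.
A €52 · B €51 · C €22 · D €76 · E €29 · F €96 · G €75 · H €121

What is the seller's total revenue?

Ordering the bids: 121 (H), 96 (F), 76 (D), 75 (G), 52 (A), 51 (B), 29 (E), …
Winners (5 units): H, F, D, G, A.
Clearing price = highest rejected bid = €51.
Total revenue = 5 × €51 = €255.

Total revenue: €255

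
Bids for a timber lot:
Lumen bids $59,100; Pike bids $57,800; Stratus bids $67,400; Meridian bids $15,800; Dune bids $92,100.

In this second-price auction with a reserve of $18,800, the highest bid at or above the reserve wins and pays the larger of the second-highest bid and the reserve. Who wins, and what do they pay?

Bids in order: 92,100 (Dune) > 67,400 (Stratus) > 59,100 (Lumen) > 57,800 (Pike) > 15,800 (Meridian)
Highest eligible bid: Dune at $92,100.
max(second-highest $67,400, reserve $18,800) = $67,400; the reserve does not bind.

Dune pays $67,400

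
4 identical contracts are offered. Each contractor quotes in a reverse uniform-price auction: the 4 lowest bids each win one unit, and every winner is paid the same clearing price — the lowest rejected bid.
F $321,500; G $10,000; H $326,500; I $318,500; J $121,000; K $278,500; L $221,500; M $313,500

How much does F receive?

Sorting: 10,000 (G), 121,000 (J), 221,500 (L), 278,500 (K), 313,500 (M), 318,500 (I), …
Winners (4 units): G, J, L, K.
First losing bid is M's $313,500, which sets the uniform price.
F does not win → is paid $0.

F is paid $0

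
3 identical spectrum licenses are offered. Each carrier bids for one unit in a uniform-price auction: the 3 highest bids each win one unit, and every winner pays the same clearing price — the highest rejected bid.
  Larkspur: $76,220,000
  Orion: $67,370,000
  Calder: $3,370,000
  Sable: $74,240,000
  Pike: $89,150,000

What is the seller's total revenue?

Total revenue: $202,110,000

Sorting: 89,150,000 (Pike), 76,220,000 (Larkspur), 74,240,000 (Sable), 67,370,000 (Orion), 3,370,000 (Calder)
Top 3: Pike, Larkspur, Sable.
Highest unsuccessful bid: $67,370,000 → clearing price.
Total revenue = 3 × $67,370,000 = $202,110,000.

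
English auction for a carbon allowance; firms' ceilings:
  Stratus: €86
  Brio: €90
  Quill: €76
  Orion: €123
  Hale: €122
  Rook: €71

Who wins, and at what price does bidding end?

Orion wins at €122

Limits in order: 123 (Orion) > 122 (Hale) > 90 (Brio) > 86 (Stratus) > 76 (Quill) > 71 (Rook)
Bidding ends when Hale exits at €122; Orion takes it.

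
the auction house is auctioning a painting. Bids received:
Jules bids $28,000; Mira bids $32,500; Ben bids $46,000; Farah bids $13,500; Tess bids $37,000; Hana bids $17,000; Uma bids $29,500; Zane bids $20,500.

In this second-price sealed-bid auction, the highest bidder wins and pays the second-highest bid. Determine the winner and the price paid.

Rule: the highest bidder wins and pays the second-highest bid.
Bids in order: 46,000 (Ben) > 37,000 (Tess) > 32,500 (Mira) > 29,500 (Uma) > 28,000 (Jules) > 20,500 (Zane) > …
Ben wins with the highest bid; price is set by the runner-up at $37,000.

Ben pays $37,000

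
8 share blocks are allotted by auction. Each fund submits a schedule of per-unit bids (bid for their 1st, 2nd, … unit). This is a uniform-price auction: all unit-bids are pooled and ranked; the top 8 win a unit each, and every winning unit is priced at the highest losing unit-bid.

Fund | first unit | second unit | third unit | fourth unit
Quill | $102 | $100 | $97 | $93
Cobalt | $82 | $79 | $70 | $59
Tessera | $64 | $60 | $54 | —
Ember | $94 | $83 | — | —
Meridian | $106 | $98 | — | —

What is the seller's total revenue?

Total revenue: $656

Pooled unit-bids ranked (top 8): 106 (Meridian-1), 102 (Quill-1), 100 (Quill-2), 98 (Meridian-2), 97 (Quill-3), 94 (Ember-1), 93 (Quill-4), 83 (Ember-2)
Highest rejected unit-bid = $82.
Allocation: Ember 2, Meridian 2, Quill 4. Every unit priced at $82.
Revenue = 8 × 82 = $656.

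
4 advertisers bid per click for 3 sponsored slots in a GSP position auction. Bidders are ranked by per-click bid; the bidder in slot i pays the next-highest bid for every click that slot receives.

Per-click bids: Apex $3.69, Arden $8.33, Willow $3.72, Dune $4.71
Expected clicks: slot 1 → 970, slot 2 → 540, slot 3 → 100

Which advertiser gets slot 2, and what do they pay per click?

Dune; $3.72 per click

Ranked by bid: $8.33 (Arden) > $4.71 (Dune) > $3.72 (Willow) > $3.69 (Apex)
Slot 2 goes to the second-ranked bidder, Dune, who pays the next bid down: $3.72/click.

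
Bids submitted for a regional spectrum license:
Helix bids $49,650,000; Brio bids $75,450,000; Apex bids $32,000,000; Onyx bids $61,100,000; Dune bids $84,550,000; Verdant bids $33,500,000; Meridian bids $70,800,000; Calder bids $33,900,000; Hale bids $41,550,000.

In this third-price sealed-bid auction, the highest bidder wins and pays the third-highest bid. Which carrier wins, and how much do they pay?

Dune pays $70,800,000

Rule: the highest bidder wins and pays the third-highest bid.
Sorting bids: 84,550,000 (Dune) > 75,450,000 (Brio) > 70,800,000 (Meridian) > 61,100,000 (Onyx) > 49,650,000 (Helix) > 41,550,000 (Hale) > …
Dune wins; payment is bid #3 in the ranking = $70,800,000.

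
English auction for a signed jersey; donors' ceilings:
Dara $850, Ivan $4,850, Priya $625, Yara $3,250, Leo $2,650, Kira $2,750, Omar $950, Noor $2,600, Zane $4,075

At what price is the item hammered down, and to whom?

Ivan wins at $4,075

Sorting limits: 4,850 (Ivan) > 4,075 (Zane) > 3,250 (Yara) > 2,750 (Kira) > 2,650 (Leo) > 2,600 (Noor) > …
Zane is the last rival to drop out, at $4,075; Ivan remains and wins at that price.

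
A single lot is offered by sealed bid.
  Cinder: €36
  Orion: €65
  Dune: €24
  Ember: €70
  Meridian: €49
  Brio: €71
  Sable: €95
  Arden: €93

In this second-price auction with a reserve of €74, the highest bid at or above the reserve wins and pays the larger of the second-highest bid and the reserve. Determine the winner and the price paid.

Sable pays €93

Bids ranked: 95 (Sable) > 93 (Arden) > 71 (Brio) > 70 (Ember) > 65 (Orion) > 49 (Meridian) > …
Sable has the top bid at or above the reserve (€95).
Second-highest bid €93 exceeds the reserve €74 → payment €93.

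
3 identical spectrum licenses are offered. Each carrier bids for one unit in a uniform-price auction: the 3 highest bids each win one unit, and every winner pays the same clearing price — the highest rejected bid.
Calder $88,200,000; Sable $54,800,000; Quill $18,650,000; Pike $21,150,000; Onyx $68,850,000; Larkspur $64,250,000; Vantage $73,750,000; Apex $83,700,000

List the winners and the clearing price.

Sorting: 88,200,000 (Calder), 83,700,000 (Apex), 73,750,000 (Vantage), 68,850,000 (Onyx), 64,250,000 (Larkspur), …
Winners (3 units): Calder, Apex, Vantage.
Highest unsuccessful bid: $68,850,000 → clearing price.

Calder, Apex, Vantage; each pays $68,850,000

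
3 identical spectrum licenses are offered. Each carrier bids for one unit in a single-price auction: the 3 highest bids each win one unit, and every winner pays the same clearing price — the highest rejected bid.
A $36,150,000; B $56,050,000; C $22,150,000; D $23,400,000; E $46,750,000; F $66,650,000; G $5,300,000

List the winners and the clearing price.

F, B, E; each pays $36,150,000

Ordering the bids: 66,650,000 (F), 56,050,000 (B), 46,750,000 (E), 36,150,000 (A), 23,400,000 (D), …
Top 3: F, B, E.
Highest unsuccessful bid: $36,150,000 → clearing price.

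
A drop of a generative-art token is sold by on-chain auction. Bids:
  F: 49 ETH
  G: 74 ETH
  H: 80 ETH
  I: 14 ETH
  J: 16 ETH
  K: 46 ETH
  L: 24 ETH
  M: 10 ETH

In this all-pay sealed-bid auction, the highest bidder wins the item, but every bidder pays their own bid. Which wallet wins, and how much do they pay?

H pays 80 ETH

Sorting bids: 80 (H) > 74 (G) > 49 (F) > 46 (K) > 24 (L) > 16 (J) > …
H wins with the top bid; all bids are sunk regardless.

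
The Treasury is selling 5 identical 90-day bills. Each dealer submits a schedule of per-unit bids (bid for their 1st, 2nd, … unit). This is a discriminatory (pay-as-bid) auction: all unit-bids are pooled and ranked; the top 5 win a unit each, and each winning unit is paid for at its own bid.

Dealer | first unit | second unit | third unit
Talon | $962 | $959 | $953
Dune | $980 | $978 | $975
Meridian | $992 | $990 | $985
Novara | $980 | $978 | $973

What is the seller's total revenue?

Total revenue: $4,927

All unit-bids, highest first — top 5: 992 (Meridian-1), 990 (Meridian-2), 985 (Meridian-3), 980 (Dune-1), 980 (Novara-1)
Next rejected bid: $978 (not a price — pay-as-bid).
Each winning unit pays its own bid.
Revenue = 992 + 990 + 985 + 980 + 980 = $4,927.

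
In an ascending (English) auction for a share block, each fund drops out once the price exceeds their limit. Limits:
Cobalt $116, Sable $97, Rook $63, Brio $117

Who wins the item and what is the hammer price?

Brio wins at $116

Sorting limits: 117 (Brio) > 116 (Cobalt) > 97 (Sable) > 63 (Rook)
Bidding ends when Cobalt exits at $116; Brio takes it.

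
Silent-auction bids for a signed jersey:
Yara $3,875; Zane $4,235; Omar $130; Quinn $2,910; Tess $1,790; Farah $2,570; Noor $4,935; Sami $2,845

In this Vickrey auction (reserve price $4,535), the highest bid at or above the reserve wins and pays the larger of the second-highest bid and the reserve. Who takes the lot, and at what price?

Sorting bids: 4,935 (Noor) > 4,235 (Zane) > 3,875 (Yara) > 2,910 (Quinn) > 2,845 (Sami) > 2,570 (Farah) > …
Noor has the top bid at or above the reserve ($4,935).
Second-highest bid $4,235 is below the reserve $4,535, so the reserve binds → payment $4,535.

Noor pays $4,535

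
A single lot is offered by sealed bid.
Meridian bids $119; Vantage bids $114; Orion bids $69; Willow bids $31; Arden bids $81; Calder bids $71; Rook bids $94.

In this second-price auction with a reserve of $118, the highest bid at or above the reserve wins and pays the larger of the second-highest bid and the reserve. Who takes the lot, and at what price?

Rule: the highest bid at or above the reserve wins and pays the larger of the second-highest bid and the reserve.
Sorting bids: 119 (Meridian) > 114 (Vantage) > 94 (Rook) > 81 (Arden) > 71 (Calder) > 69 (Orion) > …
Meridian has the top bid at or above the reserve ($119).
Second-highest bid $114 is below the reserve $118, so the reserve binds → payment $118.

Meridian pays $118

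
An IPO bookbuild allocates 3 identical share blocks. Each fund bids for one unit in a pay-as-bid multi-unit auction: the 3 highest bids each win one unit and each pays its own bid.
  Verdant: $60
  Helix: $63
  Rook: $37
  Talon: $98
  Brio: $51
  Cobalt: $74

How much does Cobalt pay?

Sorting: 98 (Talon), 74 (Cobalt), 63 (Helix), 60 (Verdant), 51 (Brio), …
Top 3: Talon, Cobalt, Helix.
Cobalt wins → own bid $74.

Cobalt pays $74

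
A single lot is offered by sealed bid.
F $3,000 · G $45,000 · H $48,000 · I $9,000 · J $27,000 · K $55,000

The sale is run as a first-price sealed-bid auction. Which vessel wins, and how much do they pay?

K pays $55,000

Rule: the highest bidder wins and pays their own bid.
Bids in order: 55,000 (K) > 48,000 (H) > 45,000 (G) > 27,000 (J) > 9,000 (I) > 3,000 (F)
K has the highest bid and pays exactly that: $55,000.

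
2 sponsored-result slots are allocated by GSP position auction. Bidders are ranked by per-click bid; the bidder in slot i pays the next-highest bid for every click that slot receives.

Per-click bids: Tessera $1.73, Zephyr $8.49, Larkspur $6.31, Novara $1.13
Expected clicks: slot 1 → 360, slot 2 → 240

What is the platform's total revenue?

Ranked by bid: $8.49 (Zephyr) > $6.31 (Larkspur) > $1.73 (Tessera) > …
Slot 1: Zephyr pays $6.31 × 360 = $2271.60
Slot 2: Larkspur pays $1.73 × 240 = $415.20
Total = $2686.80

Total revenue: $2686.80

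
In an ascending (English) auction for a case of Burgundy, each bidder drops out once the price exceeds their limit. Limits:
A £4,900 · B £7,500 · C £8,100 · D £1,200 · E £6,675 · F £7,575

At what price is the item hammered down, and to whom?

C wins at £7,575

Sorting limits: 8,100 (C) > 7,575 (F) > 7,500 (B) > 6,675 (E) > 4,900 (A) > 1,200 (D)
F is the last rival to drop out, at £7,575; C remains and wins at that price.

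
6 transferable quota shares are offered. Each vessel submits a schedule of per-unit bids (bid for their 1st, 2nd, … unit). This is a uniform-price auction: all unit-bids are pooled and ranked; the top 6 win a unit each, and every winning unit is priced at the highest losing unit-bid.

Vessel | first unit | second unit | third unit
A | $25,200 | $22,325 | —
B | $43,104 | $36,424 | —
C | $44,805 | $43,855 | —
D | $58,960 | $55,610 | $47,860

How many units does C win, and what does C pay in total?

All unit-bids, highest first — top 6: 58,960 (D-1), 55,610 (D-2), 47,860 (D-3), 44,805 (C-1), 43,855 (C-2), 43,104 (B-1)
Highest rejected unit-bid = $36,424.
C wins 2 unit(s) at $36,424 each.

C: 2 units, pays $72,848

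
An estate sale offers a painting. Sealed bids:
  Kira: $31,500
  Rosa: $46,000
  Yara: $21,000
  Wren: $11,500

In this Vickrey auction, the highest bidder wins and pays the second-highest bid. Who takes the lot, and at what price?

Rosa pays $31,500

Sorting bids: 46,000 (Rosa) > 31,500 (Kira) > 21,000 (Yara) > 11,500 (Wren)
Rosa wins with the highest bid; price is set by the runner-up at $31,500.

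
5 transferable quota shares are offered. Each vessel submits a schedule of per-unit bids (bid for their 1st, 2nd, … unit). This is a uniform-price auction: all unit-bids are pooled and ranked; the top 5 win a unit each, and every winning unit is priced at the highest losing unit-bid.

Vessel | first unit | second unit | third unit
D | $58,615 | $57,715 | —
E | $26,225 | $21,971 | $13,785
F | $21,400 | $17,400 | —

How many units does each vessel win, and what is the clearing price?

Merging the schedules and taking the best 5: 58,615 (D-1), 57,715 (D-2), 26,225 (E-1), 21,971 (E-2), 21,400 (F-1)
The (k+1)-th unit-bid is $17,400.
Allocation: D 2, E 2, F 1.

D 2, E 2, F 1; clearing price $17,400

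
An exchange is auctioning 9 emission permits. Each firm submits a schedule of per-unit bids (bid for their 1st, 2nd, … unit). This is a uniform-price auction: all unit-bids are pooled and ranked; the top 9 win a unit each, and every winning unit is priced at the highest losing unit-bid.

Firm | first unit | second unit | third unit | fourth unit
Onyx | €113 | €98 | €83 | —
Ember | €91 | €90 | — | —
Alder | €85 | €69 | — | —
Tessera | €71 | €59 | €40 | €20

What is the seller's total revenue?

Total revenue: €360

Merging the schedules and taking the best 9: 113 (Onyx-1), 98 (Onyx-2), 91 (Ember-1), 90 (Ember-2), 85 (Alder-1), 83 (Onyx-3), 71 (Tessera-1), 69 (Alder-2), 59 (Tessera-2)
The (k+1)-th unit-bid is €40.
Allocation: Alder 2, Ember 2, Onyx 3, Tessera 2. Every unit priced at €40.
Revenue = 9 × 40 = €360.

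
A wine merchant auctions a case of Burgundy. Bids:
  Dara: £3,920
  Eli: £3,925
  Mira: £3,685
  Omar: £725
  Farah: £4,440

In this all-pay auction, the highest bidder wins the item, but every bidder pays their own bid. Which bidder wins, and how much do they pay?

Farah pays £4,440

Sorting bids: 4,440 (Farah) > 3,925 (Eli) > 3,920 (Dara) > 3,685 (Mira) > 725 (Omar)
Farah is highest and takes the item; every bidder forfeits their bid.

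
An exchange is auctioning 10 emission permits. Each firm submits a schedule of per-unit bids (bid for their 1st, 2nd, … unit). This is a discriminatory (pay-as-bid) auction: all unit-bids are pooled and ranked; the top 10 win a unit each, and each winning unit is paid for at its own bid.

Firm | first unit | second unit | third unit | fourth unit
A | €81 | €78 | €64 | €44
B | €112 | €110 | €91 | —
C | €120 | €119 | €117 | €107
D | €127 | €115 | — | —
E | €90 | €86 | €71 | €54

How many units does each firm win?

B 3, C 4, D 2, E 1

Merging the schedules and taking the best 10: 127 (D-1), 120 (C-1), 119 (C-2), 117 (C-3), 115 (D-2), 112 (B-1), 110 (B-2), 107 (C-4), 91 (B-3), 90 (E-1)
Next rejected bid: €86 (not a price — pay-as-bid).
Allocation: B 3, C 4, D 2, E 1.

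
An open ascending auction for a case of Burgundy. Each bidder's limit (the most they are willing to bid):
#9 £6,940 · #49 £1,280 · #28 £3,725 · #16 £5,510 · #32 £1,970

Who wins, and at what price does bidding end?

#9 wins at £5,510

Limits ranked: 6,940 (#9) > 5,510 (#16) > 3,725 (#28) > 1,970 (#32) > 1,280 (#49)
Bidding ends when #16 exits at £5,510; #9 takes it.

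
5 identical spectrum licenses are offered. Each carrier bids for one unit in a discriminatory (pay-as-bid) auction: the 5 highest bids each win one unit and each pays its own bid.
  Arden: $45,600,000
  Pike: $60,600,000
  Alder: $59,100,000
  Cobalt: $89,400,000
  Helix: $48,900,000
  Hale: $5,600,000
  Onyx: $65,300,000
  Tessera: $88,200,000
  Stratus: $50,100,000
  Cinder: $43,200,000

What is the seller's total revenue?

Total revenue: $362,600,000

Sorting: 89,400,000 (Cobalt), 88,200,000 (Tessera), 65,300,000 (Onyx), 60,600,000 (Pike), 59,100,000 (Alder), 50,100,000 (Stratus), 48,900,000 (Helix), …
Top 5: Cobalt, Tessera, Onyx, Pike, Alder.
Total revenue = 89,400,000 + 88,200,000 + 65,300,000 + 60,600,000 + 59,100,000 = $362,600,000.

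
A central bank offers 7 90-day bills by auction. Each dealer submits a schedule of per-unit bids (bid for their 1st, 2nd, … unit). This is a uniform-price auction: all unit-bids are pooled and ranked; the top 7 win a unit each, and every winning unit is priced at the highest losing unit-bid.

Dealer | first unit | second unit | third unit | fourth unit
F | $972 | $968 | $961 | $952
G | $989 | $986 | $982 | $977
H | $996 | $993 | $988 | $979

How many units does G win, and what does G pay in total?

G: 3 units, pays $2,931

Pooled unit-bids ranked (top 7): 996 (H-1), 993 (H-2), 989 (G-1), 988 (H-3), 986 (G-2), 982 (G-3), 979 (H-4)
Highest rejected unit-bid = $977.
G wins 3 unit(s) at $977 each.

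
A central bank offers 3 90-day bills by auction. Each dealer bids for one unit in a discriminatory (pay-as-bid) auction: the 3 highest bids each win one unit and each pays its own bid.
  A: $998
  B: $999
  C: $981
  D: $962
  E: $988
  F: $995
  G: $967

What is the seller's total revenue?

Total revenue: $2,992

Ordering the bids: 999 (B), 998 (A), 995 (F), 988 (E), 981 (C), …
Top 3: B, A, F.
Total revenue = 999 + 998 + 995 = $2,992.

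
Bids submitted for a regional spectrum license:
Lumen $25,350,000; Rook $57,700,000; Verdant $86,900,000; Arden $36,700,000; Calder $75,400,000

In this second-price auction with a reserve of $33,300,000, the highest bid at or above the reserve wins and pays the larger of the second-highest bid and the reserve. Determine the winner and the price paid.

Verdant pays $75,400,000

Second-price auction with a reserve of $33,300,000: the highest bid at or above the reserve wins and pays the larger of the second-highest bid and the reserve.
Bids in order: 86,900,000 (Verdant) > 75,400,000 (Calder) > 57,700,000 (Rook) > 36,700,000 (Arden) > 25,350,000 (Lumen)
Highest eligible bid: Verdant at $86,900,000.
max(second-highest $75,400,000, reserve $33,300,000) = $75,400,000; the reserve does not bind.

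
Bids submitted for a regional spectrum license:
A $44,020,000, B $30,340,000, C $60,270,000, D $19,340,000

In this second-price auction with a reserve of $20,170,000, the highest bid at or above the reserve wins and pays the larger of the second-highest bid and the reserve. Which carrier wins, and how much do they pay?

C pays $44,020,000

Sorting bids: 60,270,000 (C) > 44,020,000 (A) > 30,340,000 (B) > 19,340,000 (D)
Highest eligible bid: C at $60,270,000.
max(second-highest $44,020,000, reserve $20,170,000) = $44,020,000; the reserve does not bind.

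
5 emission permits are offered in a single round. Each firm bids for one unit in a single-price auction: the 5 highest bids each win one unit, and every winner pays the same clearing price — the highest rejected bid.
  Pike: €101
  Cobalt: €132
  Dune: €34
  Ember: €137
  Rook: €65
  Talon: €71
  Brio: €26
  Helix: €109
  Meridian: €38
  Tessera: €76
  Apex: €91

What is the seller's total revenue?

Total revenue: €380

Ordering the bids: 137 (Ember), 132 (Cobalt), 109 (Helix), 101 (Pike), 91 (Apex), 76 (Tessera), 71 (Talon), …
The 5 highest are Ember, Cobalt, Helix, Pike, Apex.
First losing bid is Tessera's €76, which sets the uniform price.
Total revenue = 5 × €76 = €380.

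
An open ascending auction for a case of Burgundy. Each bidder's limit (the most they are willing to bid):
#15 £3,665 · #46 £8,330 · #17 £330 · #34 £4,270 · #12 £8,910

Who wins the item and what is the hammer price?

Open ascending-bid auction: the price rises until one bidder remains; the winner pays the price at which the last rival dropped out.
Limits ranked: 8,910 (#12) > 8,330 (#46) > 4,270 (#34) > 3,665 (#15) > 330 (#17)
#46 is the last rival to drop out, at £8,330; #12 remains and wins at that price.

#12 wins at £8,330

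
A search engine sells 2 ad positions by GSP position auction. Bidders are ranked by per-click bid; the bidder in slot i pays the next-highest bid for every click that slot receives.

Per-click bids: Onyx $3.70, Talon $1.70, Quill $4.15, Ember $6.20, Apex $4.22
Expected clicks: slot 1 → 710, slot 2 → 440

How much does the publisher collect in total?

Total revenue: $4822.20

Ranked by bid: $6.20 (Ember) > $4.22 (Apex) > $4.15 (Quill) > …
Slot 1: Ember pays $4.22 × 710 = $2996.20
Slot 2: Apex pays $4.15 × 440 = $1826.00
Total = $4822.20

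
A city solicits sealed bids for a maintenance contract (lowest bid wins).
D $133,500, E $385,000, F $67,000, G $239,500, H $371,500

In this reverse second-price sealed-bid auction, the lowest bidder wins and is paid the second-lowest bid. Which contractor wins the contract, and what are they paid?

Reverse second-price sealed-bid auction: the lowest bidder wins and is paid the second-lowest bid.
Bids in order: 67,000 (F) < 133,500 (D) < 239,500 (G) < 371,500 (H) < 385,000 (E)
F is lowest; is paid the second-lowest bid, $133,500.

F is paid $133,500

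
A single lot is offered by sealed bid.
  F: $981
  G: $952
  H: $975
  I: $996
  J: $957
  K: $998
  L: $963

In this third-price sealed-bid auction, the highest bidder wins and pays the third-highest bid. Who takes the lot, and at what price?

Third-price sealed-bid auction: the highest bidder wins and pays the third-highest bid.
Sorting bids: 998 (K) > 996 (I) > 981 (F) > 975 (H) > 963 (L) > 957 (J) > …
K wins; payment is bid #3 in the ranking = $981.

K pays $981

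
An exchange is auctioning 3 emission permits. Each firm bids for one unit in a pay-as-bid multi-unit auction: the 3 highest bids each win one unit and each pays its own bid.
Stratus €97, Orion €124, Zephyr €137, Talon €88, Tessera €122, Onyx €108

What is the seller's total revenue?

Total revenue: €383

Bids ranked high→low: 137 (Zephyr), 124 (Orion), 122 (Tessera), 108 (Onyx), 97 (Stratus), …
The 3 highest are Zephyr, Orion, Tessera.
Total revenue = 137 + 124 + 122 = €383.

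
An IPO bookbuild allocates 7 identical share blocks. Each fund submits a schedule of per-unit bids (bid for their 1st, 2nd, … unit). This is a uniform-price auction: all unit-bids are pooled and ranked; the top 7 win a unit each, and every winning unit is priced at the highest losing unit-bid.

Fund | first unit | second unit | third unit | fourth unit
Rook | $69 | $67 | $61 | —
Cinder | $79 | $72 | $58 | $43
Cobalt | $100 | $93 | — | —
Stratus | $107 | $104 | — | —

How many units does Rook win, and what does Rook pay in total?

Rook: 1 unit, pays $67

Pooled unit-bids ranked (top 7): 107 (Stratus-1), 104 (Stratus-2), 100 (Cobalt-1), 93 (Cobalt-2), 79 (Cinder-1), 72 (Cinder-2), 69 (Rook-1)
Highest rejected unit-bid = $67.
Rook wins 1 unit(s) at $67 each.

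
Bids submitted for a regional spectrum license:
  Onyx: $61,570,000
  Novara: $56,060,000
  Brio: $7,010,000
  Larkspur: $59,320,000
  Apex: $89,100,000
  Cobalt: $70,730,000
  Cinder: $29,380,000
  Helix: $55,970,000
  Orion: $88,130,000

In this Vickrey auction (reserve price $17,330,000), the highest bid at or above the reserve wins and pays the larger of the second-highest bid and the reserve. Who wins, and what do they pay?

Rule: the highest bid at or above the reserve wins and pays the larger of the second-highest bid and the reserve.
Bids ranked: 89,100,000 (Apex) > 88,130,000 (Orion) > 70,730,000 (Cobalt) > 61,570,000 (Onyx) > 59,320,000 (Larkspur) > 56,060,000 (Novara) > …
Apex has the top bid at or above the reserve ($89,100,000).
max(second-highest $88,130,000, reserve $17,330,000) = $88,130,000; the reserve does not bind.

Apex pays $88,130,000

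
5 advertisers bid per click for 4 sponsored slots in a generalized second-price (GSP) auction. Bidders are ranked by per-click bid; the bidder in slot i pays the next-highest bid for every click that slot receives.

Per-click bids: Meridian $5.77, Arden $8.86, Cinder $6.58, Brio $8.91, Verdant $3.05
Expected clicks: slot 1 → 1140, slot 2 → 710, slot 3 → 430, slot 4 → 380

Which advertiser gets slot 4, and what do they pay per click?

Per-click bids in order: $8.91 (Brio) > $8.86 (Arden) > $6.58 (Cinder) > $5.77 (Meridian) > $3.05 (Verdant)
Slot 4 goes to the fourth-ranked bidder, Meridian, who pays the next bid down: $3.05/click.

Meridian; $3.05 per click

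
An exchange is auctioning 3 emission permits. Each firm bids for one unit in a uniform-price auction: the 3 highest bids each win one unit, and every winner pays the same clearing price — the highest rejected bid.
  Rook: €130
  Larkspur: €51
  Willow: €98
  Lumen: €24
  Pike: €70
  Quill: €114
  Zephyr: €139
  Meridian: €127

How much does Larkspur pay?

Larkspur pays €0

Sorting: 139 (Zephyr), 130 (Rook), 127 (Meridian), 114 (Quill), 98 (Willow), …
Top 3: Zephyr, Rook, Meridian.
Highest unsuccessful bid: €114 → clearing price.
Larkspur does not win → pays €0.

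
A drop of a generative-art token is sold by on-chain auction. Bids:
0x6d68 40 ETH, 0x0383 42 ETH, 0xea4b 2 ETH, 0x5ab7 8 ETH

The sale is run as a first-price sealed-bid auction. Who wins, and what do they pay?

First-price sealed-bid auction: the highest bidder wins and pays their own bid.
Bids in order: 42 (0x0383) > 40 (0x6d68) > 8 (0x5ab7) > 2 (0xea4b)
First-price: 0x0383 pays what they bid, 42 ETH.

0x0383 pays 42 ETH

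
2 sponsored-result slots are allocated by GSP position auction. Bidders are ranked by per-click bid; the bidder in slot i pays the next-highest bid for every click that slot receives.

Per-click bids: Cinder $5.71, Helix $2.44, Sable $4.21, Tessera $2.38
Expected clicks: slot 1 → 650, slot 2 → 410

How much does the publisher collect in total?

Ranked by bid: $5.71 (Cinder) > $4.21 (Sable) > $2.44 (Helix) > …
Slot 1: Cinder pays $4.21 × 650 = $2736.50
Slot 2: Sable pays $2.44 × 410 = $1000.40
Total = $3736.90

Total revenue: $3736.90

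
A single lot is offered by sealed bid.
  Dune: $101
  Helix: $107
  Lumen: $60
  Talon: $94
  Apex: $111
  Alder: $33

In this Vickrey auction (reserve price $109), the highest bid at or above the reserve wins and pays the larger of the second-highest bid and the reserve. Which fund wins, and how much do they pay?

Apex pays $109

Rule: the highest bid at or above the reserve wins and pays the larger of the second-highest bid and the reserve.
Bids ranked: 111 (Apex) > 107 (Helix) > 101 (Dune) > 94 (Talon) > 60 (Lumen) > 33 (Alder)
Apex has the top bid at or above the reserve ($111).
Second-highest bid $107 is below the reserve $109, so the reserve binds → payment $109.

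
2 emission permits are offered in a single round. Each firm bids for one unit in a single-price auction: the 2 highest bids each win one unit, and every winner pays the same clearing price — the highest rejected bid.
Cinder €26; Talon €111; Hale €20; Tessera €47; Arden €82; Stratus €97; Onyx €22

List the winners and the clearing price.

Ordering the bids: 111 (Talon), 97 (Stratus), 82 (Arden), 47 (Tessera), …
Top 2: Talon, Stratus.
Highest unsuccessful bid: €82 → clearing price.

Talon, Stratus; each pays €82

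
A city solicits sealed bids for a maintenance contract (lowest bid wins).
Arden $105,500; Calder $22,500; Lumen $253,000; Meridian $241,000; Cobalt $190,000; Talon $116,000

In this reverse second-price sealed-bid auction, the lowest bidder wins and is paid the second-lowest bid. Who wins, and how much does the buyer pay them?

Calder is paid $105,500

Sorting bids: 22,500 (Calder) < 105,500 (Arden) < 116,000 (Talon) < 190,000 (Cobalt) < 241,000 (Meridian) < 253,000 (Lumen)
Second-price: Calder is paid Arden's bid of $105,500.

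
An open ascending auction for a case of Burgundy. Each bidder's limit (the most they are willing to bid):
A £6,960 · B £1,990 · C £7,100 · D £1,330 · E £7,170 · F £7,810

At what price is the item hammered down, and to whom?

F wins at £7,170

Limits ranked: 7,810 (F) > 7,170 (E) > 7,100 (C) > 6,960 (A) > 1,990 (B) > 1,330 (D)
Bidding ends when E exits at £7,170; F takes it.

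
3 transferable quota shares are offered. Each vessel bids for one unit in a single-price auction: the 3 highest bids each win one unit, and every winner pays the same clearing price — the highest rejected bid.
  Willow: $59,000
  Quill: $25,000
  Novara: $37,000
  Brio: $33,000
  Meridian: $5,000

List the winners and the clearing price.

Willow, Novara, Brio; each pays $25,000

Sorting: 59,000 (Willow), 37,000 (Novara), 33,000 (Brio), 25,000 (Quill), 5,000 (Meridian)
The 3 highest are Willow, Novara, Brio.
First losing bid is Quill's $25,000, which sets the uniform price.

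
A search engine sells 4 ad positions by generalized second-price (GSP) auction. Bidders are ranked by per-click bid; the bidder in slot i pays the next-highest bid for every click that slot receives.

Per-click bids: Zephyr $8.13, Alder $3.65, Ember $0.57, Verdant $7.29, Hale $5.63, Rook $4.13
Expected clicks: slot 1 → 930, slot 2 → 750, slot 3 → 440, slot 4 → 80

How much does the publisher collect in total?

Total revenue: $13111.40

Sorting advertisers: $8.13 (Zephyr) > $7.29 (Verdant) > $5.63 (Hale) > $4.13 (Rook) > $3.65 (Alder) > …
Slot 1: Zephyr pays $7.29 × 930 = $6779.70
Slot 2: Verdant pays $5.63 × 750 = $4222.50
Slot 3: Hale pays $4.13 × 440 = $1817.20
Slot 4: Rook pays $3.65 × 80 = $292.00
Total = $13111.40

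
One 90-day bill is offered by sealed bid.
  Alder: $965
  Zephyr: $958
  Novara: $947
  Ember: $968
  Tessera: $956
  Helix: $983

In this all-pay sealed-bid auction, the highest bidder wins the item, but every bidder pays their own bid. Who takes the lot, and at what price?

Helix pays $983

Rule: the highest bidder wins the item, but every bidder pays their own bid.
Sorting bids: 983 (Helix) > 968 (Ember) > 965 (Alder) > 958 (Zephyr) > 956 (Tessera) > 947 (Novara)
Helix is highest and takes the item; every bidder forfeits their bid.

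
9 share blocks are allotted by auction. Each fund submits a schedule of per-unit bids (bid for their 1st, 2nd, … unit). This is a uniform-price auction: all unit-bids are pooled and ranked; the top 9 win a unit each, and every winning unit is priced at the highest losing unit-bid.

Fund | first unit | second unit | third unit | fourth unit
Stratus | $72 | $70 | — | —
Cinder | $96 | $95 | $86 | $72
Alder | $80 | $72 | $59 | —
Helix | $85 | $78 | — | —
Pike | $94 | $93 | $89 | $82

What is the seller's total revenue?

Total revenue: $702

Merging the schedules and taking the best 9: 96 (Cinder-1), 95 (Cinder-2), 94 (Pike-1), 93 (Pike-2), 89 (Pike-3), 86 (Cinder-3), 85 (Helix-1), 82 (Pike-4), 80 (Alder-1)
First bid not allocated: $78.
Allocation: Alder 1, Cinder 3, Helix 1, Pike 4. Every unit priced at $78.
Revenue = 9 × 78 = $702.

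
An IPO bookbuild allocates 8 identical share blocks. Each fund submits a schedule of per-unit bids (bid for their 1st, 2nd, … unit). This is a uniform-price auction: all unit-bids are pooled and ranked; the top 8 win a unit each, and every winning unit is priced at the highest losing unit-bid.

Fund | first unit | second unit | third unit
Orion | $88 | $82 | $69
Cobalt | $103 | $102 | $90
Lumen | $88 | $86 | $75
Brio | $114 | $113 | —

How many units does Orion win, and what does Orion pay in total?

Orion: 1 unit, pays $82

Merging the schedules and taking the best 8: 114 (Brio-1), 113 (Brio-2), 103 (Cobalt-1), 102 (Cobalt-2), 90 (Cobalt-3), 88 (Orion-1), 88 (Lumen-1), 86 (Lumen-2)
Highest rejected unit-bid = $82.
Orion wins 1 unit(s) at $82 each.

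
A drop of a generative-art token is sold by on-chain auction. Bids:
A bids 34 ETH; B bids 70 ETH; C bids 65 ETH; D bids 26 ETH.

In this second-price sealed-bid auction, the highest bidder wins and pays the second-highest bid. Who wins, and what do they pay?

Second-price sealed-bid auction: the highest bidder wins and pays the second-highest bid.
Bids ranked: 70 (B) > 65 (C) > 34 (A) > 26 (D)
Second-price: B pays C's bid of 65 ETH.

B pays 65 ETH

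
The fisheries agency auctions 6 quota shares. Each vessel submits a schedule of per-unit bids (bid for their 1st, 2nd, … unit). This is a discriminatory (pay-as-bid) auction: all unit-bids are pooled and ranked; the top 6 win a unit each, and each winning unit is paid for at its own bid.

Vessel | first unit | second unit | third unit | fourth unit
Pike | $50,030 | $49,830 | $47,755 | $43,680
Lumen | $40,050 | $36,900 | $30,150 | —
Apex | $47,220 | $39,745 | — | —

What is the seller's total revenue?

Total revenue: $278,565

Merging the schedules and taking the best 6: 50,030 (Pike-1), 49,830 (Pike-2), 47,755 (Pike-3), 47,220 (Apex-1), 43,680 (Pike-4), 40,050 (Lumen-1)
Next rejected bid: $39,745 (not a price — pay-as-bid).
Each winning unit pays its own bid.
Revenue = 50,030 + 49,830 + 47,755 + 47,220 + 43,680 + 40,050 = $278,565.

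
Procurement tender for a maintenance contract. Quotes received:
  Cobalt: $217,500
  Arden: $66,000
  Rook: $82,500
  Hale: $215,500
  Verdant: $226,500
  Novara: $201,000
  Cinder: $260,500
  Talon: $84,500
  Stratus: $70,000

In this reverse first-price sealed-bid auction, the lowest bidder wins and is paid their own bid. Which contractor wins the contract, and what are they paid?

Arden is paid $66,000

Sorting bids: 66,000 (Arden) < 70,000 (Stratus) < 82,500 (Rook) < 84,500 (Talon) < 201,000 (Novara) < 215,500 (Hale) < …
Arden is lowest → is paid own bid, $66,000.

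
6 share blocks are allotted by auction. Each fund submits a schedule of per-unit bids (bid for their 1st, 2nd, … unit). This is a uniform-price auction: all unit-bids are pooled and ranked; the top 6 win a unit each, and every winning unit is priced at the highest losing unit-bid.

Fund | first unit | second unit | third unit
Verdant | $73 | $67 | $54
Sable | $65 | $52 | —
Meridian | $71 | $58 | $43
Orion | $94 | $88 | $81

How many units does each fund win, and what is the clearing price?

Meridian 1, Orion 3, Verdant 2; clearing price $65

Merging the schedules and taking the best 6: 94 (Orion-1), 88 (Orion-2), 81 (Orion-3), 73 (Verdant-1), 71 (Meridian-1), 67 (Verdant-2)
First bid not allocated: $65.
Allocation: Meridian 1, Orion 3, Verdant 2.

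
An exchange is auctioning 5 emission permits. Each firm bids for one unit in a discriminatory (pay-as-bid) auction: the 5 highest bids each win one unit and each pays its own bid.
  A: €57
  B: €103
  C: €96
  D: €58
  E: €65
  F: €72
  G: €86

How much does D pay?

Bids ranked high→low: 103 (B), 96 (C), 86 (G), 72 (F), 65 (E), 58 (D), 57 (A)
Top 5: B, C, G, F, E.
D does not win → €0.

D pays €0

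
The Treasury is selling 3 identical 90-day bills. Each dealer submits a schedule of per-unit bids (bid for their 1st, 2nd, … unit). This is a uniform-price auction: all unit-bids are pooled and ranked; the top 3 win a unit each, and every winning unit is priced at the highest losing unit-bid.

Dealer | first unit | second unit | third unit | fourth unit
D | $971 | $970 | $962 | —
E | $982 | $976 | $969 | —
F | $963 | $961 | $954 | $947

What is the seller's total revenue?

Pooled unit-bids ranked (top 3): 982 (E-1), 976 (E-2), 971 (D-1)
The (k+1)-th unit-bid is $970.
Allocation: D 1, E 2. Every unit priced at $970.
Revenue = 3 × 970 = $2,910.

Total revenue: $2,910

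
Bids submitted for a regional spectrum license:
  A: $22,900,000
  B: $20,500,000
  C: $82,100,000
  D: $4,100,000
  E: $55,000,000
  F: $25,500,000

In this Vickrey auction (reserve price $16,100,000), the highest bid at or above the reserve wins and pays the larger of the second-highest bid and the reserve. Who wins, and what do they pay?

Sorting bids: 82,100,000 (C) > 55,000,000 (E) > 25,500,000 (F) > 22,900,000 (A) > 20,500,000 (B) > 4,100,000 (D)
C has the top bid at or above the reserve ($82,100,000).
Second-highest bid $55,000,000 exceeds the reserve $16,100,000 → payment $55,000,000.

C pays $55,000,000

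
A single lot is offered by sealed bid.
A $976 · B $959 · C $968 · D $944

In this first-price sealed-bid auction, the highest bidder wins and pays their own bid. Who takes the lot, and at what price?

A pays $976

First-price sealed-bid auction: the highest bidder wins and pays their own bid.
Sorting bids: 976 (A) > 968 (C) > 959 (B) > 944 (D)
First-price: A pays what they bid, $976.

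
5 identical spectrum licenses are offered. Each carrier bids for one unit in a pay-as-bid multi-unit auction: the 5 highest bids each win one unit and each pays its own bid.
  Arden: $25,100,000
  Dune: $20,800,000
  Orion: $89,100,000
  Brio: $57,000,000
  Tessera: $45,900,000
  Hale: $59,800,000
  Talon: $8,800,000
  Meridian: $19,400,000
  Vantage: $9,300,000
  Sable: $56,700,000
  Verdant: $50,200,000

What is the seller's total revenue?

Total revenue: $312,800,000

Sorting: 89,100,000 (Orion), 59,800,000 (Hale), 57,000,000 (Brio), 56,700,000 (Sable), 50,200,000 (Verdant), 45,900,000 (Tessera), 25,100,000 (Arden), …
The 5 highest are Orion, Hale, Brio, Sable, Verdant.
Total revenue = 89,100,000 + 59,800,000 + 57,000,000 + 56,700,000 + 50,200,000 = $312,800,000.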